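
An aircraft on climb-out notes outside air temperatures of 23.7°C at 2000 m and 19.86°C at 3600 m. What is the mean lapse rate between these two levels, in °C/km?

2.4°C/km

Γ = −ΔT/Δz = (23.7 − 19.86) / (3600 − 2000) m
  = 3.84°C / 1.6 km = 2.4°C/km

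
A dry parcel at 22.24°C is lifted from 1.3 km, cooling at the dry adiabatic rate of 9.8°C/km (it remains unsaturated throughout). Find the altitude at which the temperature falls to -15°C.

Height above start = (22.24 − (-15)) / 9.8 = 3.8 km
Altitude = 1300 m + 3800 m = 5100 m

5.1 km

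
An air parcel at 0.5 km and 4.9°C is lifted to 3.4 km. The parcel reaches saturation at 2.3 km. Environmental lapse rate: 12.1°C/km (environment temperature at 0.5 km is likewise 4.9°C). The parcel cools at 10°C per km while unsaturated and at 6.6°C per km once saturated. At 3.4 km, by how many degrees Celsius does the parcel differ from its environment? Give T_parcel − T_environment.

Parcel:
  From 500 m to 2300 m (dry): cools by 10 × 1.8 = 18°C, giving -13.1°C.
  From 2300 m to 3400 m (saturated): cools by 6.6 × 1.1 = 7.26°C, giving -20.36°C.
Environment:
  From 500 m to 3400 m (environment): cools by 12.1 × 2.9 = 35.09°C, giving -30.19°C.
T_parcel − T_env = -20.36 − (-30.19) = +9.83°C

+9.83°C (parcel warmer than environment)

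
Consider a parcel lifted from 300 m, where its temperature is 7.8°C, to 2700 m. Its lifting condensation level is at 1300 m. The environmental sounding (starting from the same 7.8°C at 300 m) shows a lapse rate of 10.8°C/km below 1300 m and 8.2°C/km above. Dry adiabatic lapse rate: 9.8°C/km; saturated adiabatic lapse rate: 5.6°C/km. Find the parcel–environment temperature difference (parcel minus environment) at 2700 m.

+4.64°C (parcel warmer than environment)

Parcel:
  From 300 m to 1300 m (dry): cools by 9.8 × 1 = 9.8°C, giving -2°C.
  From 1300 m to 2700 m (saturated): cools by 5.6 × 1.4 = 7.84°C, giving -9.84°C.
Environment:
  From 300 m to 1300 m (environment, lower layer): cools by 10.8 × 1 = 10.8°C, giving -3°C.
  From 1300 m to 2700 m (environment, upper layer): cools by 8.2 × 1.4 = 11.48°C, giving -14.48°C.
T_parcel − T_env = -9.84 − (-14.48) = +4.64°C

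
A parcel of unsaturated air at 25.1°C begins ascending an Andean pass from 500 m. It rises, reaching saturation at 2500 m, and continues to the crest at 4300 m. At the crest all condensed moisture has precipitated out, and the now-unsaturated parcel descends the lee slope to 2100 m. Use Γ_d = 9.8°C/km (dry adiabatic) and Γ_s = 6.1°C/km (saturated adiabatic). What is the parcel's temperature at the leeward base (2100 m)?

From 500 m to 2500 m (dry): cools by 9.8 × 2 = 19.6°C, giving 5.5°C.
From 2500 m to 4300 m (saturated): cools by 6.1 × 1.8 = 10.98°C, giving -5.48°C.
From 4300 m to 2100 m (dry descent): warms by 9.8 × 2.2 = 21.56°C, giving 16.08°C.

16.08°C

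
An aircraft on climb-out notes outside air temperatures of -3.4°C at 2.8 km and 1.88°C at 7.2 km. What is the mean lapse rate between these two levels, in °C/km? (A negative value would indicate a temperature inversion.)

-1.2°C/km

Γ = −ΔT/Δz = (-3.4 − 1.88) / (7200 − 2800) m
  = -5.28°C / 4.4 km = -1.2°C/km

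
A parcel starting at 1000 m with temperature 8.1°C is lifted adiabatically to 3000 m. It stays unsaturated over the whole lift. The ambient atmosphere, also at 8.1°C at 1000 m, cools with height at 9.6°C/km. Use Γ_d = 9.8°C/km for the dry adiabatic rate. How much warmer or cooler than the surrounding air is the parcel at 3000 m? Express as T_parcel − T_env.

-0.4°C (parcel cooler than environment)

Parcel:
  1000 → 3000 m (dry, 9.8°C/km): ΔT = -9.8 × 2 = -19.6°C → T = -11.5°C
Environment:
  1000 → 3000 m (environment, 9.6°C/km): ΔT = -9.6 × 2 = -19.2°C → T = -11.1°C
T_parcel − T_env = -11.5 − (-11.1) = -0.4°C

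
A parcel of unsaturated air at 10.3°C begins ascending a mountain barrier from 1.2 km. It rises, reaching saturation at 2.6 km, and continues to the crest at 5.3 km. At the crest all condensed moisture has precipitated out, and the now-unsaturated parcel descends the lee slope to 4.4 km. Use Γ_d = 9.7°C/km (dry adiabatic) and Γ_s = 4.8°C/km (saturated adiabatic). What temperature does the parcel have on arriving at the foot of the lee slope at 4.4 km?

-7.51°C

From 1200 m to 2600 m (dry): cools by 9.7 × 1.4 = 13.58°C, giving -3.28°C.
From 2600 m to 5300 m (saturated): cools by 4.8 × 2.7 = 12.96°C, giving -16.24°C.
From 5300 m to 4400 m (dry descent): warms by 9.7 × 0.9 = 8.73°C, giving -7.51°C.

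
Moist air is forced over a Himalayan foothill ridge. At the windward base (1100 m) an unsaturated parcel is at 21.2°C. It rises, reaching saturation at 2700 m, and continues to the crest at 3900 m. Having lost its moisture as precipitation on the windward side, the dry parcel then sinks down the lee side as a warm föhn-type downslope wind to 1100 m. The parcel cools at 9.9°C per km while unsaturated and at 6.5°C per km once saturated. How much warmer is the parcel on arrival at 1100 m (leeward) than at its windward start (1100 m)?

+4.08°C

Dry to 2700 m: -9.9 × 1.6 km = -15.84°C, so T = 5.36°C.
Saturated to 3900 m: -6.5 × 1.2 km = -7.8°C, so T = -2.44°C.
Dry descent to 1100 m: +9.9 × 2.8 km = +27.72°C, so T = 25.28°C.
Net change vs windward start: 25.28 − 21.2 = +4.08°C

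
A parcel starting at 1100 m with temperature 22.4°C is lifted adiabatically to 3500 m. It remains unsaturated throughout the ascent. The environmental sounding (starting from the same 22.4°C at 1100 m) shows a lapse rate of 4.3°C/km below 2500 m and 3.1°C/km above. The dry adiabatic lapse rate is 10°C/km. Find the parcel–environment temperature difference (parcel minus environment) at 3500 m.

-14.88°C (parcel cooler than environment)

Parcel:
  1100 → 3500 m (dry, 10°C/km): ΔT = -10 × 2.4 = -24°C → T = -1.6°C
Environment:
  1100 → 2500 m (environment, lower layer, 4.3°C/km): ΔT = -4.3 × 1.4 = -6.02°C → T = 16.38°C
  2500 → 3500 m (environment, upper layer, 3.1°C/km): ΔT = -3.1 × 1 = -3.1°C → T = 13.28°C
T_parcel − T_env = -1.6 − 13.28 = -14.88°C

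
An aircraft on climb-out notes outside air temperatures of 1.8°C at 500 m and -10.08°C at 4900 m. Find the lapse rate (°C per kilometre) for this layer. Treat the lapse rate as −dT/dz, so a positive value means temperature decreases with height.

2.7°C/km

Γ = −ΔT/Δz = (1.8 − (-10.08)) / (4900 − 500) m
  = 11.88°C / 4.4 km = 2.7°C/km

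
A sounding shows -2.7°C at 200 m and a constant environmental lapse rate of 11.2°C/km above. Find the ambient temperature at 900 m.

-10.54°C

From 200 m to 900 m (environmental): cools by 11.2 × 0.7 = 7.84°C, giving -10.54°C.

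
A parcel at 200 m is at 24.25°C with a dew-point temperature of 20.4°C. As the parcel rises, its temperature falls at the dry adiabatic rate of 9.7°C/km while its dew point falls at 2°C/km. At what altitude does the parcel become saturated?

700 m

T and T_d converge at 9.7 − 2 = 7.7°C per km
Height above start = (24.25 − 20.4) / 7.7 = 0.5 km
LCL altitude = 200 m + 500 m = 700 m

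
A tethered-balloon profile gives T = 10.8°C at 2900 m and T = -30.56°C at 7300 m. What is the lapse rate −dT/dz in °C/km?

Γ = −ΔT/Δz = (10.8 − (-30.56)) / (7300 − 2900) m
  = 41.36°C / 4.4 km = 9.4°C/km

9.4°C/km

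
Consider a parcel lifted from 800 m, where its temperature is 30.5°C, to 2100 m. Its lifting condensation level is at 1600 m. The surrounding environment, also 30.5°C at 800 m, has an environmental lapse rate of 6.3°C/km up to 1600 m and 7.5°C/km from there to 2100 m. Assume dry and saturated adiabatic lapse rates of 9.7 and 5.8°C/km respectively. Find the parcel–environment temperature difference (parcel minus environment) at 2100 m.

Parcel:
  From 800 m to 1600 m (dry): cools by 9.7 × 0.8 = 7.76°C, giving 22.74°C.
  From 1600 m to 2100 m (saturated): cools by 5.8 × 0.5 = 2.9°C, giving 19.84°C.
Environment:
  From 800 m to 1600 m (environment, lower layer): cools by 6.3 × 0.8 = 5.04°C, giving 25.46°C.
  From 1600 m to 2100 m (environment, upper layer): cools by 7.5 × 0.5 = 3.75°C, giving 21.71°C.
T_parcel − T_env = 19.84 − 21.71 = -1.87°C

-1.87°C (parcel cooler than environment)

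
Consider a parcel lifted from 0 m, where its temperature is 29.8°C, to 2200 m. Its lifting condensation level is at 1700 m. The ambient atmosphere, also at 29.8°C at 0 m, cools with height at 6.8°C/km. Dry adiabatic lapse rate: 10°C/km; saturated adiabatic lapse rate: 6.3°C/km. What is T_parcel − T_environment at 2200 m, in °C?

Parcel:
  Dry to 1700 m: -10 × 1.7 km = -17°C, so T = 12.8°C.
  Saturated to 2200 m: -6.3 × 0.5 km = -3.15°C, so T = 9.65°C.
Environment:
  Environment to 2200 m: -6.8 × 2.2 km = -14.96°C, so T = 14.84°C.
T_parcel − T_env = 9.65 − 14.84 = -5.19°C

-5.19°C (parcel cooler than environment)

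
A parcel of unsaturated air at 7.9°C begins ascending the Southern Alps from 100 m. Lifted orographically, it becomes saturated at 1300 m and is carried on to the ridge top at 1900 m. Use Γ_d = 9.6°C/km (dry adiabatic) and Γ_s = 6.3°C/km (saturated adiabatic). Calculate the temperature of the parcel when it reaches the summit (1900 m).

-7.4°C

Dry to 1300 m: -9.6 × 1.2 km = -11.52°C, so T = -3.62°C.
Saturated to 1900 m: -6.3 × 0.6 km = -3.78°C, so T = -7.4°C.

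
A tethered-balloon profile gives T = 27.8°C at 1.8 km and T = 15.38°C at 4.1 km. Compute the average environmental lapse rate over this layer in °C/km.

5.4°C/km

Γ = −ΔT/Δz = (27.8 − 15.38) / (4100 − 1800) m
  = 12.42°C / 2.3 km = 5.4°C/km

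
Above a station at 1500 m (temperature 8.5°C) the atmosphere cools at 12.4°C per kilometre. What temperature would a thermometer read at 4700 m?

-31.18°C

1500–4700 m, environmental: Δz = 3.2 km ⇒ ΔT = -39.68°C; T = -31.18°C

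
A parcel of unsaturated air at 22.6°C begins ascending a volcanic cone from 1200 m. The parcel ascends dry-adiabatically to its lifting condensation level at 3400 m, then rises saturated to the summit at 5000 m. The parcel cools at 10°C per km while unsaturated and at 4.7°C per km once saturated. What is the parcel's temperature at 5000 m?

1200 → 3400 m (dry, 10°C/km): ΔT = -10 × 2.2 = -22°C → T = 0.6°C
3400 → 5000 m (saturated, 4.7°C/km): ΔT = -4.7 × 1.6 = -7.52°C → T = -6.92°C

-6.92°C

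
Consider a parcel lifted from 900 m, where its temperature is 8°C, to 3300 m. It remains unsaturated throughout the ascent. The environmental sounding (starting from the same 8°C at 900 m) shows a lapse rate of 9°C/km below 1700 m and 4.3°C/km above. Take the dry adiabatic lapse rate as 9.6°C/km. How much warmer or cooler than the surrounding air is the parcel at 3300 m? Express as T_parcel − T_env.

Parcel:
  From 900 m to 3300 m (dry): cools by 9.6 × 2.4 = 23.04°C, giving -15.04°C.
Environment:
  From 900 m to 1700 m (environment, lower layer): cools by 9 × 0.8 = 7.2°C, giving 0.8°C.
  From 1700 m to 3300 m (environment, upper layer): cools by 4.3 × 1.6 = 6.88°C, giving -6.08°C.
T_parcel − T_env = -15.04 − (-6.08) = -8.96°C

-8.96°C (parcel cooler than environment)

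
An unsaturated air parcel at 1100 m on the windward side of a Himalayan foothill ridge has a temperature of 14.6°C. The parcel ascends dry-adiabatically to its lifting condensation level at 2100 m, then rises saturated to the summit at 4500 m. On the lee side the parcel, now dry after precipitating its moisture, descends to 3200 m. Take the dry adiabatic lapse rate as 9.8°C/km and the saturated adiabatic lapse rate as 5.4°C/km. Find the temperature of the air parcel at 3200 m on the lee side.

1100–2100 m, dry: Δz = 1 km ⇒ ΔT = -9.8°C; T = 4.8°C
2100–4500 m, saturated: Δz = 2.4 km ⇒ ΔT = -12.96°C; T = -8.16°C
4500–3200 m, dry descent: Δz = 1.3 km ⇒ ΔT = +12.74°C; T = 4.58°C

4.58°C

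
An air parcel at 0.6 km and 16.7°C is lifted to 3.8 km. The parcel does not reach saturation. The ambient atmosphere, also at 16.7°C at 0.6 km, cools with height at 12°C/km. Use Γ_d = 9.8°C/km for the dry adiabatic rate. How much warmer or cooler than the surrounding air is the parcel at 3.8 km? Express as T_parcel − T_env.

Parcel:
  Dry to 3800 m: -9.8 × 3.2 km = -31.36°C, so T = -14.66°C.
Environment:
  Environment to 3800 m: -12 × 3.2 km = -38.4°C, so T = -21.7°C.
T_parcel − T_env = -14.66 − (-21.7) = +7.04°C

+7.04°C (parcel warmer than environment)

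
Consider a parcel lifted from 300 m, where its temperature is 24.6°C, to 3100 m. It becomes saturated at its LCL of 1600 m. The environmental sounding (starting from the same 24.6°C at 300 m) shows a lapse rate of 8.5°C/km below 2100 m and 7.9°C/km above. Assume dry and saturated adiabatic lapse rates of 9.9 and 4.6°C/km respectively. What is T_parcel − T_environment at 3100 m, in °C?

Parcel:
  300 → 1600 m (dry, 9.9°C/km): ΔT = -9.9 × 1.3 = -12.87°C → T = 11.73°C
  1600 → 3100 m (saturated, 4.6°C/km): ΔT = -4.6 × 1.5 = -6.9°C → T = 4.83°C
Environment:
  300 → 2100 m (environment, lower layer, 8.5°C/km): ΔT = -8.5 × 1.8 = -15.3°C → T = 9.3°C
  2100 → 3100 m (environment, upper layer, 7.9°C/km): ΔT = -7.9 × 1 = -7.9°C → T = 1.4°C
T_parcel − T_env = 4.83 − 1.4 = +3.43°C

+3.43°C (parcel warmer than environment)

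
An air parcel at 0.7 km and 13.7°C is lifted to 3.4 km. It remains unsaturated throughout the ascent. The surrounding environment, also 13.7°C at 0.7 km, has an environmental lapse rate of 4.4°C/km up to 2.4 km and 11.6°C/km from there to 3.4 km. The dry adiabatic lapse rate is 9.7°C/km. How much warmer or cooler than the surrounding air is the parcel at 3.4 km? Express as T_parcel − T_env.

Parcel:
  700 → 3400 m (dry, 9.7°C/km): ΔT = -9.7 × 2.7 = -26.19°C → T = -12.49°C
Environment:
  700 → 2400 m (environment, lower layer, 4.4°C/km): ΔT = -4.4 × 1.7 = -7.48°C → T = 6.22°C
  2400 → 3400 m (environment, upper layer, 11.6°C/km): ΔT = -11.6 × 1 = -11.6°C → T = -5.38°C
T_parcel − T_env = -12.49 − (-5.38) = -7.11°C

-7.11°C (parcel cooler than environment)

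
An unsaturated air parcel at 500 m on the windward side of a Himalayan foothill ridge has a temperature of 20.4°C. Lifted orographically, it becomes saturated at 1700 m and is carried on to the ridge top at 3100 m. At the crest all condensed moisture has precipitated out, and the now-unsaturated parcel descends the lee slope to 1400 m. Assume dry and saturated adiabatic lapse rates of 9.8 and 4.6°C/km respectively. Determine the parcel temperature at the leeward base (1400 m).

18.86°C

500 → 1700 m (dry, 9.8°C/km): ΔT = -9.8 × 1.2 = -11.76°C → T = 8.64°C
1700 → 3100 m (saturated, 4.6°C/km): ΔT = -4.6 × 1.4 = -6.44°C → T = 2.2°C
3100 → 1400 m (dry descent, 9.8°C/km): ΔT = +9.8 × 1.7 = +16.66°C → T = 18.86°C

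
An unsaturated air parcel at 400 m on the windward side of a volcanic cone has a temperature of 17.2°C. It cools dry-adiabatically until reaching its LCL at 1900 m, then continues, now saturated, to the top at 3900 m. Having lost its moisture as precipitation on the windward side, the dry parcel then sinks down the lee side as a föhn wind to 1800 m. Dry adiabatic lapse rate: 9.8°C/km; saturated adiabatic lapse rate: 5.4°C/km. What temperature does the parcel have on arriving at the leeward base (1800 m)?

Dry to 1900 m: -9.8 × 1.5 km = -14.7°C, so T = 2.5°C.
Saturated to 3900 m: -5.4 × 2 km = -10.8°C, so T = -8.3°C.
Dry descent to 1800 m: +9.8 × 2.1 km = +20.58°C, so T = 12.28°C.

12.28°C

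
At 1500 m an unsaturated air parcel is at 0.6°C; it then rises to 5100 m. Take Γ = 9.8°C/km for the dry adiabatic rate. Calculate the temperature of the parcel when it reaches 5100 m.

-34.68°C

From 1500 m to 5100 m (dry adiabatic): cools by 9.8 × 3.6 = 35.28°C, giving -34.68°C.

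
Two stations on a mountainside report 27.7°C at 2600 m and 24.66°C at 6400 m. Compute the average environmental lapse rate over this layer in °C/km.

Γ = −ΔT/Δz = (27.7 − 24.66) / (6400 − 2600) m
  = 3.04°C / 3.8 km = 0.8°C/km

0.8°C/km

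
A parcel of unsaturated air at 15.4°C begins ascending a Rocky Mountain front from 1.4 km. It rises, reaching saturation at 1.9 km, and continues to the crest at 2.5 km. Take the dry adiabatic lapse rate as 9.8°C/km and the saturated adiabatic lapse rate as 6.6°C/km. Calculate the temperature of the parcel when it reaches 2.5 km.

6.54°C

Dry to 1900 m: -9.8 × 0.5 km = -4.9°C, so T = 10.5°C.
Saturated to 2500 m: -6.6 × 0.6 km = -3.96°C, so T = 6.54°C.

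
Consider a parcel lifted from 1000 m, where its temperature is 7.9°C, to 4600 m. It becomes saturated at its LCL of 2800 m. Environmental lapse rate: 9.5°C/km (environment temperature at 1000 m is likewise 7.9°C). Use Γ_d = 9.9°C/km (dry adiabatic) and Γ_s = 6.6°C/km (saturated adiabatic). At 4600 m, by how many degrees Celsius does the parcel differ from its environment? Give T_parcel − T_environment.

+4.5°C (parcel warmer than environment)

Parcel:
  From 1000 m to 2800 m (dry): cools by 9.9 × 1.8 = 17.82°C, giving -9.92°C.
  From 2800 m to 4600 m (saturated): cools by 6.6 × 1.8 = 11.88°C, giving -21.8°C.
Environment:
  From 1000 m to 4600 m (environment): cools by 9.5 × 3.6 = 34.2°C, giving -26.3°C.
T_parcel − T_env = -21.8 − (-26.3) = +4.5°C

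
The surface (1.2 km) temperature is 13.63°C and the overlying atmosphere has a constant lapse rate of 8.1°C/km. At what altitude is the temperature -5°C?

Height above start = (13.63 − (-5)) / 8.1 = 2.3 km
Altitude = 1200 m + 2300 m = 3500 m

3.5 km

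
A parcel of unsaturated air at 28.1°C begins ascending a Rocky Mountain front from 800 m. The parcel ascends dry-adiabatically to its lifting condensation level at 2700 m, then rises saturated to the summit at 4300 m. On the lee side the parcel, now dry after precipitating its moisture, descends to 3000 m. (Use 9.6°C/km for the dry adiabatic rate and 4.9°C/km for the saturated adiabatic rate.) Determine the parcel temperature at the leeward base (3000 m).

Dry to 2700 m: -9.6 × 1.9 km = -18.24°C, so T = 9.86°C.
Saturated to 4300 m: -4.9 × 1.6 km = -7.84°C, so T = 2.02°C.
Dry descent to 3000 m: +9.6 × 1.3 km = +12.48°C, so T = 14.5°C.

14.5°C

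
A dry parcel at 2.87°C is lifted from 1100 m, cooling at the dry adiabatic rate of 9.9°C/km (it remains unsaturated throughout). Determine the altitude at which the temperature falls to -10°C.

Height above start = (2.87 − (-10)) / 9.9 = 1.3 km
Altitude = 1100 m + 1300 m = 2400 m

2400 m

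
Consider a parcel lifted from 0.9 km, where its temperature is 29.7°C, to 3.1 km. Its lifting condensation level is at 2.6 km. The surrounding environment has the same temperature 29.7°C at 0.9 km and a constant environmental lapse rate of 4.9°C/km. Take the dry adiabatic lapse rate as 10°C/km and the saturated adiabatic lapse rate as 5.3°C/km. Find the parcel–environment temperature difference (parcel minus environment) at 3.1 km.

Parcel:
  Dry to 2600 m: -10 × 1.7 km = -17°C, so T = 12.7°C.
  Saturated to 3100 m: -5.3 × 0.5 km = -2.65°C, so T = 10.05°C.
Environment:
  Environment to 3100 m: -4.9 × 2.2 km = -10.78°C, so T = 18.92°C.
T_parcel − T_env = 10.05 − 18.92 = -8.87°C

-8.87°C (parcel cooler than environment)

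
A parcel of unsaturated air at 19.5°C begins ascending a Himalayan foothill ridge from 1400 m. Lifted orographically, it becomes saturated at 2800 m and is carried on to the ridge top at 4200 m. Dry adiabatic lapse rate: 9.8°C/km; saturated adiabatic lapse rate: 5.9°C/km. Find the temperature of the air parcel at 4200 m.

From 1400 m to 2800 m (dry): cools by 9.8 × 1.4 = 13.72°C, giving 5.78°C.
From 2800 m to 4200 m (saturated): cools by 5.9 × 1.4 = 8.26°C, giving -2.48°C.

-2.48°C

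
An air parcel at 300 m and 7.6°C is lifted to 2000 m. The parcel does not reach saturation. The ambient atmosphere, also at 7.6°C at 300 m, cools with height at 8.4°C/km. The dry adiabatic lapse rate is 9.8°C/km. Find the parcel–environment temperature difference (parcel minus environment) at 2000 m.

-2.38°C (parcel cooler than environment)

Parcel:
  300 → 2000 m (dry, 9.8°C/km): ΔT = -9.8 × 1.7 = -16.66°C → T = -9.06°C
Environment:
  300 → 2000 m (environment, 8.4°C/km): ΔT = -8.4 × 1.7 = -14.28°C → T = -6.68°C
T_parcel − T_env = -9.06 − (-6.68) = -2.38°C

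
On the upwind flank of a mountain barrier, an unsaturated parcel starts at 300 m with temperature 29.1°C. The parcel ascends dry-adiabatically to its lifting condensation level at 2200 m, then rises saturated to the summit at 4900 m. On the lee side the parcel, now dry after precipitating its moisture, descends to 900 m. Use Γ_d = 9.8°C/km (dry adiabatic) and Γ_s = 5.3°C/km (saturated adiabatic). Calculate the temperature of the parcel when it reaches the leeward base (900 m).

300–2200 m, dry: Δz = 1.9 km ⇒ ΔT = -18.62°C; T = 10.48°C
2200–4900 m, saturated: Δz = 2.7 km ⇒ ΔT = -14.31°C; T = -3.83°C
4900–900 m, dry descent: Δz = 4 km ⇒ ΔT = +39.2°C; T = 35.37°C

35.37°C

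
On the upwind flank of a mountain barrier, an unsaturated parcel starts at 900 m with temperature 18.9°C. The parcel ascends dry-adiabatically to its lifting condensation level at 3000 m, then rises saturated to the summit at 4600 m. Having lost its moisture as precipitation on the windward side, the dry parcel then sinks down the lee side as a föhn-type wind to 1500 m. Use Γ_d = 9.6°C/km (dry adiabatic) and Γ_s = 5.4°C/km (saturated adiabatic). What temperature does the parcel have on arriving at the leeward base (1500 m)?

19.86°C

From 900 m to 3000 m (dry): cools by 9.6 × 2.1 = 20.16°C, giving -1.26°C.
From 3000 m to 4600 m (saturated): cools by 5.4 × 1.6 = 8.64°C, giving -9.9°C.
From 4600 m to 1500 m (dry descent): warms by 9.6 × 3.1 = 29.76°C, giving 19.86°C.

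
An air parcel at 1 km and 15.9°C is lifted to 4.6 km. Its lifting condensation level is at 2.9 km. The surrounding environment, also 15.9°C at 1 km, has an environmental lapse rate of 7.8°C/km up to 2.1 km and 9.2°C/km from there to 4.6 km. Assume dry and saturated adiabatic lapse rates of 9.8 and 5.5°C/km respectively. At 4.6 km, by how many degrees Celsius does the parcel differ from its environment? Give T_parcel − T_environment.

Parcel:
  Dry to 2900 m: -9.8 × 1.9 km = -18.62°C, so T = -2.72°C.
  Saturated to 4600 m: -5.5 × 1.7 km = -9.35°C, so T = -12.07°C.
Environment:
  Environment, lower layer to 2100 m: -7.8 × 1.1 km = -8.58°C, so T = 7.32°C.
  Environment, upper layer to 4600 m: -9.2 × 2.5 km = -23°C, so T = -15.68°C.
T_parcel − T_env = -12.07 − (-15.68) = +3.61°C

+3.61°C (parcel warmer than environment)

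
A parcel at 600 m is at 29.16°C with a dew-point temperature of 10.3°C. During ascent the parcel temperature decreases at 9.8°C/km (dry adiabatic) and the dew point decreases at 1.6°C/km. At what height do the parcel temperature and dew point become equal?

T and T_d converge at 9.8 − 1.6 = 8.2°C per km
Height above start = (29.16 − 10.3) / 8.2 = 2.3 km
LCL altitude = 600 m + 2300 m = 2900 m

2900 m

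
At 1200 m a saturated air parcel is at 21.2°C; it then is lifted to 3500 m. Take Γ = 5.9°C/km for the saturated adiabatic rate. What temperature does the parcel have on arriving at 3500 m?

Saturated adiabatic to 3500 m: -5.9 × 2.3 km = -13.57°C, so T = 7.63°C.

7.63°C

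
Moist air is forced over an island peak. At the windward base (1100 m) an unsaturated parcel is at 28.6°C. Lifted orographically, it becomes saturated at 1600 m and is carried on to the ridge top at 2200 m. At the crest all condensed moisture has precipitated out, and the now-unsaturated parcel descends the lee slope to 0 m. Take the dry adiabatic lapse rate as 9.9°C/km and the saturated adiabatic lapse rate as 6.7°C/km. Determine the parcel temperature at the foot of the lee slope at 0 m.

Dry to 1600 m: -9.9 × 0.5 km = -4.95°C, so T = 23.65°C.
Saturated to 2200 m: -6.7 × 0.6 km = -4.02°C, so T = 19.63°C.
Dry descent to 0 m: +9.9 × 2.2 km = +21.78°C, so T = 41.41°C.

41.41°C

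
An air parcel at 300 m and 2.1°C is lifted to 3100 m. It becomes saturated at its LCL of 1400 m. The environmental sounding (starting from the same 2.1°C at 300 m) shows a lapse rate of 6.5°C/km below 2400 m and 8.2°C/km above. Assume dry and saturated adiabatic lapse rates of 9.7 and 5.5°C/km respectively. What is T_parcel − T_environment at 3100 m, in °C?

-0.63°C (parcel cooler than environment)

Parcel:
  300 → 1400 m (dry, 9.7°C/km): ΔT = -9.7 × 1.1 = -10.67°C → T = -8.57°C
  1400 → 3100 m (saturated, 5.5°C/km): ΔT = -5.5 × 1.7 = -9.35°C → T = -17.92°C
Environment:
  300 → 2400 m (environment, lower layer, 6.5°C/km): ΔT = -6.5 × 2.1 = -13.65°C → T = -11.55°C
  2400 → 3100 m (environment, upper layer, 8.2°C/km): ΔT = -8.2 × 0.7 = -5.74°C → T = -17.29°C
T_parcel − T_env = -17.92 − (-17.29) = -0.63°C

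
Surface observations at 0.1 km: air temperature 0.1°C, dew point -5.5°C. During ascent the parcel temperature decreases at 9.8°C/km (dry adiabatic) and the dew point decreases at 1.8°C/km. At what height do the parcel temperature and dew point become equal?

T and T_d converge at 9.8 − 1.8 = 8°C per km
Height above start = (0.1 − (-5.5)) / 8 = 0.7 km
LCL altitude = 100 m + 700 m = 800 m

0.8 km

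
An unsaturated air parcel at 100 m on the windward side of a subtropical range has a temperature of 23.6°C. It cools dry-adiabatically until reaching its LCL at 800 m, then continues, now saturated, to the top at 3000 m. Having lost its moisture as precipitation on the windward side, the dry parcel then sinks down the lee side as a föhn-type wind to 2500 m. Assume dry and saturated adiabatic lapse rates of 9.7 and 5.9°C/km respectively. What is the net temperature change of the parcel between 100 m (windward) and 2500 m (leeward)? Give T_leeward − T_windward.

From 100 m to 800 m (dry): cools by 9.7 × 0.7 = 6.79°C, giving 16.81°C.
From 800 m to 3000 m (saturated): cools by 5.9 × 2.2 = 12.98°C, giving 3.83°C.
From 3000 m to 2500 m (dry descent): warms by 9.7 × 0.5 = 4.85°C, giving 8.68°C.
Net change vs windward start: 8.68 − 23.6 = -14.92°C

-14.92°C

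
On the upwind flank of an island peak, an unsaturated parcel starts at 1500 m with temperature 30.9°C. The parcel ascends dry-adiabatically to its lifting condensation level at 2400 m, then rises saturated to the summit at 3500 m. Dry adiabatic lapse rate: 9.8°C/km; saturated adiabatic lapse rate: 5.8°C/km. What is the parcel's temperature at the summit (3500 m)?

15.7°C

1500–2400 m, dry: Δz = 0.9 km ⇒ ΔT = -8.82°C; T = 22.08°C
2400–3500 m, saturated: Δz = 1.1 km ⇒ ΔT = -6.38°C; T = 15.7°C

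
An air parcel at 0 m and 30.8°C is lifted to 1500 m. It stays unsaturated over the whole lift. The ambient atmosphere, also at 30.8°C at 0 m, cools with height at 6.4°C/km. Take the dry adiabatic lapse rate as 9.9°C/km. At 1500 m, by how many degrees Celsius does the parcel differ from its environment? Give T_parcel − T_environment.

-5.25°C (parcel cooler than environment)

Parcel:
  0–1500 m, dry: Δz = 1.5 km ⇒ ΔT = -14.85°C; T = 15.95°C
Environment:
  0–1500 m, environment: Δz = 1.5 km ⇒ ΔT = -9.6°C; T = 21.2°C
T_parcel − T_env = 15.95 − 21.2 = -5.25°C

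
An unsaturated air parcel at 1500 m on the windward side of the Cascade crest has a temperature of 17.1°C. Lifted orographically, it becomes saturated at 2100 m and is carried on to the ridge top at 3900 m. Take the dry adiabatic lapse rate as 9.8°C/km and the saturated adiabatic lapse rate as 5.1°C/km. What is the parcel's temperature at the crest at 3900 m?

1500–2100 m, dry: Δz = 0.6 km ⇒ ΔT = -5.88°C; T = 11.22°C
2100–3900 m, saturated: Δz = 1.8 km ⇒ ΔT = -9.18°C; T = 2.04°C

2.04°C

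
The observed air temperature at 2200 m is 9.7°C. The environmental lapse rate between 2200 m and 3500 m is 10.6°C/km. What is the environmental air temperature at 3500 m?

-4.08°C

2200 → 3500 m (environmental, 10.6°C/km): ΔT = -10.6 × 1.3 = -13.78°C → T = -4.08°C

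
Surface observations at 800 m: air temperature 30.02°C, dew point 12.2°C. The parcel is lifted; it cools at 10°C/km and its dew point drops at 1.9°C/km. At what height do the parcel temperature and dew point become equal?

T and T_d converge at 10 − 1.9 = 8.1°C per km
Height above start = (30.02 − 12.2) / 8.1 = 2.2 km
LCL altitude = 800 m + 2200 m = 3000 m

3000 m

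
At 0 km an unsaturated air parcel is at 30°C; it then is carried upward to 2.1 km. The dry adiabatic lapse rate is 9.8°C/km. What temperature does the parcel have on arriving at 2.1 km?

0 → 2100 m (dry adiabatic, 9.8°C/km): ΔT = -9.8 × 2.1 = -20.58°C → T = 9.42°C

9.42°C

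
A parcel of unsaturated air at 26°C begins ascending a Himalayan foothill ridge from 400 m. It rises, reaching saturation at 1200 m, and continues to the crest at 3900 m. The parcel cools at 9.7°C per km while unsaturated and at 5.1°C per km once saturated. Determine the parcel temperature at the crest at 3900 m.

Dry to 1200 m: -9.7 × 0.8 km = -7.76°C, so T = 18.24°C.
Saturated to 3900 m: -5.1 × 2.7 km = -13.77°C, so T = 4.47°C.

4.47°C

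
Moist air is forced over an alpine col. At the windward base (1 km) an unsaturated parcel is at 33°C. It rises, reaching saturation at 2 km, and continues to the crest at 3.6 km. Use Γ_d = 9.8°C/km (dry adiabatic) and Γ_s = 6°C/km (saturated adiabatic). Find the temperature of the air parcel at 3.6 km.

13.6°C

Dry to 2000 m: -9.8 × 1 km = -9.8°C, so T = 23.2°C.
Saturated to 3600 m: -6 × 1.6 km = -9.6°C, so T = 13.6°C.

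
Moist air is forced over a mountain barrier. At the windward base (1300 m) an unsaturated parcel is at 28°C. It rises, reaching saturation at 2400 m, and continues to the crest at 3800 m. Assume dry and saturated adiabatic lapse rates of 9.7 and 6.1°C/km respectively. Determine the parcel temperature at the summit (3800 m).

1300–2400 m, dry: Δz = 1.1 km ⇒ ΔT = -10.67°C; T = 17.33°C
2400–3800 m, saturated: Δz = 1.4 km ⇒ ΔT = -8.54°C; T = 8.79°C

8.79°C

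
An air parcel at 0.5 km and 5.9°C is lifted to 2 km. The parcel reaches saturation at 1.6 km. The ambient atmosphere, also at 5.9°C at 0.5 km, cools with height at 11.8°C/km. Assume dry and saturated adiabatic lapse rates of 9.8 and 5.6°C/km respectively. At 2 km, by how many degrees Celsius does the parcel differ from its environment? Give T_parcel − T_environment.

Parcel:
  Dry to 1600 m: -9.8 × 1.1 km = -10.78°C, so T = -4.88°C.
  Saturated to 2000 m: -5.6 × 0.4 km = -2.24°C, so T = -7.12°C.
Environment:
  Environment to 2000 m: -11.8 × 1.5 km = -17.7°C, so T = -11.8°C.
T_parcel − T_env = -7.12 − (-11.8) = +4.68°C

+4.68°C (parcel warmer than environment)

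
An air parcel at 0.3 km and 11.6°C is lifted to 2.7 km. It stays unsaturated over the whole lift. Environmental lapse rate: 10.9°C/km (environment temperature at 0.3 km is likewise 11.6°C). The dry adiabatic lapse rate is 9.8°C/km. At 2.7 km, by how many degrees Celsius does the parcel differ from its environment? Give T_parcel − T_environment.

Parcel:
  300–2700 m, dry: Δz = 2.4 km ⇒ ΔT = -23.52°C; T = -11.92°C
Environment:
  300–2700 m, environment: Δz = 2.4 km ⇒ ΔT = -26.16°C; T = -14.56°C
T_parcel − T_env = -11.92 − (-14.56) = +2.64°C

+2.64°C (parcel warmer than environment)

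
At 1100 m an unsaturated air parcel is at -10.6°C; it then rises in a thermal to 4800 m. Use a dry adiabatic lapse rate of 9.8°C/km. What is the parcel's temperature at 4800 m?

Dry adiabatic to 4800 m: -9.8 × 3.7 km = -36.26°C, so T = -46.86°C.

-46.86°C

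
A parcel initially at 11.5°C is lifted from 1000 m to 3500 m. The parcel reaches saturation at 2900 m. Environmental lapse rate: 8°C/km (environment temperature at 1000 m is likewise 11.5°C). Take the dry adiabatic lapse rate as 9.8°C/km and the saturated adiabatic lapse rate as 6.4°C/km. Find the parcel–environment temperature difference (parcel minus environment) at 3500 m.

-2.46°C (parcel cooler than environment)

Parcel:
  From 1000 m to 2900 m (dry): cools by 9.8 × 1.9 = 18.62°C, giving -7.12°C.
  From 2900 m to 3500 m (saturated): cools by 6.4 × 0.6 = 3.84°C, giving -10.96°C.
Environment:
  From 1000 m to 3500 m (environment): cools by 8 × 2.5 = 20°C, giving -8.5°C.
T_parcel − T_env = -10.96 − (-8.5) = -2.46°C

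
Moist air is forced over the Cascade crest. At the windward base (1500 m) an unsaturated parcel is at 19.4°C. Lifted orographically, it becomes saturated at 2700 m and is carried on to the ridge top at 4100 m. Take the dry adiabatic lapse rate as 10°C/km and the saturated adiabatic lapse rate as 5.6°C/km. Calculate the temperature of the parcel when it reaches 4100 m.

-0.44°C

1500 → 2700 m (dry, 10°C/km): ΔT = -10 × 1.2 = -12°C → T = 7.4°C
2700 → 4100 m (saturated, 5.6°C/km): ΔT = -5.6 × 1.4 = -7.84°C → T = -0.44°C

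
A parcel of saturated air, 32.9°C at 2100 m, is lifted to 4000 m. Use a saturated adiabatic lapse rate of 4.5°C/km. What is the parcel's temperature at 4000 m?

24.35°C

From 2100 m to 4000 m (saturated adiabatic): cools by 4.5 × 1.9 = 8.55°C, giving 24.35°C.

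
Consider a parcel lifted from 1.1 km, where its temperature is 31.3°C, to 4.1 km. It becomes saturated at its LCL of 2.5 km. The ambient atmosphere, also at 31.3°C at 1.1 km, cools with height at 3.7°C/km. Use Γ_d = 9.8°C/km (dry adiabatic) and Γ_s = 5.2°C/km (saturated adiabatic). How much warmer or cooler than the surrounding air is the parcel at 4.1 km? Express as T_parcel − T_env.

Parcel:
  1100–2500 m, dry: Δz = 1.4 km ⇒ ΔT = -13.72°C; T = 17.58°C
  2500–4100 m, saturated: Δz = 1.6 km ⇒ ΔT = -8.32°C; T = 9.26°C
Environment:
  1100–4100 m, environment: Δz = 3 km ⇒ ΔT = -11.1°C; T = 20.2°C
T_parcel − T_env = 9.26 − 20.2 = -10.94°C

-10.94°C (parcel cooler than environment)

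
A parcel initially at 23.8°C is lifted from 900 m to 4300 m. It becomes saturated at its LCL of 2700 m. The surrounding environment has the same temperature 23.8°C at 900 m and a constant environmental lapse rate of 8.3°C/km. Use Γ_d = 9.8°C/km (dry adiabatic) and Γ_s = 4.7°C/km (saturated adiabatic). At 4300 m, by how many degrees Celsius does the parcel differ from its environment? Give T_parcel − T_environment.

Parcel:
  900 → 2700 m (dry, 9.8°C/km): ΔT = -9.8 × 1.8 = -17.64°C → T = 6.16°C
  2700 → 4300 m (saturated, 4.7°C/km): ΔT = -4.7 × 1.6 = -7.52°C → T = -1.36°C
Environment:
  900 → 4300 m (environment, 8.3°C/km): ΔT = -8.3 × 3.4 = -28.22°C → T = -4.42°C
T_parcel − T_env = -1.36 − (-4.42) = +3.06°C

+3.06°C (parcel warmer than environment)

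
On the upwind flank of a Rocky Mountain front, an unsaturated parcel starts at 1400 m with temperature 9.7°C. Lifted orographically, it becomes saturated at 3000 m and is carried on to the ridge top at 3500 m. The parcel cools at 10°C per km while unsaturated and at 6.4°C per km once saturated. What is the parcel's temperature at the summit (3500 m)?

-9.5°C

Dry to 3000 m: -10 × 1.6 km = -16°C, so T = -6.3°C.
Saturated to 3500 m: -6.4 × 0.5 km = -3.2°C, so T = -9.5°C.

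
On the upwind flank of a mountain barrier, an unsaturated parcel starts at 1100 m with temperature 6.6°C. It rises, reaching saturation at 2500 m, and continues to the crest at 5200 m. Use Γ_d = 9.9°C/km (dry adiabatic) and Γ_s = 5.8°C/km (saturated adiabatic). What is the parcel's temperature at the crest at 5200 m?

1100–2500 m, dry: Δz = 1.4 km ⇒ ΔT = -13.86°C; T = -7.26°C
2500–5200 m, saturated: Δz = 2.7 km ⇒ ΔT = -15.66°C; T = -22.92°C

-22.92°C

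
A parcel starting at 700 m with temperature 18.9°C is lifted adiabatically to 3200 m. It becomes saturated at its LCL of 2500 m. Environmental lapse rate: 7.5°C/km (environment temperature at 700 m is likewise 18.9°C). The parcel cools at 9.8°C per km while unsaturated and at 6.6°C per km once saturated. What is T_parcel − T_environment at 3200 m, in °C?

-3.51°C (parcel cooler than environment)

Parcel:
  700 → 2500 m (dry, 9.8°C/km): ΔT = -9.8 × 1.8 = -17.64°C → T = 1.26°C
  2500 → 3200 m (saturated, 6.6°C/km): ΔT = -6.6 × 0.7 = -4.62°C → T = -3.36°C
Environment:
  700 → 3200 m (environment, 7.5°C/km): ΔT = -7.5 × 2.5 = -18.75°C → T = 0.15°C
T_parcel − T_env = -3.36 − 0.15 = -3.51°C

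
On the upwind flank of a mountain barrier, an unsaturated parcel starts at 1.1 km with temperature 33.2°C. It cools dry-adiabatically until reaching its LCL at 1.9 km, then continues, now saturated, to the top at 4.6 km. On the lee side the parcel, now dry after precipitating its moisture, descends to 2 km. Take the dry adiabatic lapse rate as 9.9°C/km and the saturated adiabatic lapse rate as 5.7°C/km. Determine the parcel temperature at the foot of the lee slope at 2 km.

35.63°C

1100–1900 m, dry: Δz = 0.8 km ⇒ ΔT = -7.92°C; T = 25.28°C
1900–4600 m, saturated: Δz = 2.7 km ⇒ ΔT = -15.39°C; T = 9.89°C
4600–2000 m, dry descent: Δz = 2.6 km ⇒ ΔT = +25.74°C; T = 35.63°C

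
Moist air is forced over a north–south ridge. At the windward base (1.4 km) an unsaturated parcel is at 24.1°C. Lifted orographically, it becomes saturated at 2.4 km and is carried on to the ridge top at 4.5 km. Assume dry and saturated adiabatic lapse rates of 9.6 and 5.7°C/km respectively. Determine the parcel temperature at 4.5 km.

From 1400 m to 2400 m (dry): cools by 9.6 × 1 = 9.6°C, giving 14.5°C.
From 2400 m to 4500 m (saturated): cools by 5.7 × 2.1 = 11.97°C, giving 2.53°C.

2.53°C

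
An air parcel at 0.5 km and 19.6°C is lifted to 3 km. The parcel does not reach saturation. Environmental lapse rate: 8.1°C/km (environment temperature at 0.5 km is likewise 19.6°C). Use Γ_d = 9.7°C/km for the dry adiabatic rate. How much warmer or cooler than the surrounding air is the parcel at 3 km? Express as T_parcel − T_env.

-4°C (parcel cooler than environment)

Parcel:
  From 500 m to 3000 m (dry): cools by 9.7 × 2.5 = 24.25°C, giving -4.65°C.
Environment:
  From 500 m to 3000 m (environment): cools by 8.1 × 2.5 = 20.25°C, giving -0.65°C.
T_parcel − T_env = -4.65 − (-0.65) = -4°C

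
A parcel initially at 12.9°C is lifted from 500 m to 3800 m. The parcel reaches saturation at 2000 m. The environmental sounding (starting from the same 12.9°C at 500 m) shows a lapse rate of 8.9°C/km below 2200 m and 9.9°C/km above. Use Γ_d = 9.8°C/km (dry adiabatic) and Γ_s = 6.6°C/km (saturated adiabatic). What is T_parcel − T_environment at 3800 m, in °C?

Parcel:
  500–2000 m, dry: Δz = 1.5 km ⇒ ΔT = -14.7°C; T = -1.8°C
  2000–3800 m, saturated: Δz = 1.8 km ⇒ ΔT = -11.88°C; T = -13.68°C
Environment:
  500–2200 m, environment, lower layer: Δz = 1.7 km ⇒ ΔT = -15.13°C; T = -2.23°C
  2200–3800 m, environment, upper layer: Δz = 1.6 km ⇒ ΔT = -15.84°C; T = -18.07°C
T_parcel − T_env = -13.68 − (-18.07) = +4.39°C

+4.39°C (parcel warmer than environment)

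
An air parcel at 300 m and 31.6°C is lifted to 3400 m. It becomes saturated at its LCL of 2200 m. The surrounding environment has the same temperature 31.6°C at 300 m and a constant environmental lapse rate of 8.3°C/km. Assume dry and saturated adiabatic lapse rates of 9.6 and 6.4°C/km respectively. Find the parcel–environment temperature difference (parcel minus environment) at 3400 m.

Parcel:
  300 → 2200 m (dry, 9.6°C/km): ΔT = -9.6 × 1.9 = -18.24°C → T = 13.36°C
  2200 → 3400 m (saturated, 6.4°C/km): ΔT = -6.4 × 1.2 = -7.68°C → T = 5.68°C
Environment:
  300 → 3400 m (environment, 8.3°C/km): ΔT = -8.3 × 3.1 = -25.73°C → T = 5.87°C
T_parcel − T_env = 5.68 − 5.87 = -0.19°C

-0.19°C (parcel cooler than environment)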